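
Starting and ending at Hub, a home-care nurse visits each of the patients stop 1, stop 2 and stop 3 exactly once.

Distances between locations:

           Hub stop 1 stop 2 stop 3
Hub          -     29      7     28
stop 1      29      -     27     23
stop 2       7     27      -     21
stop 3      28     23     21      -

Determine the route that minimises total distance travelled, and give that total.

Minimum total distance: 80.

Hub-stop 1-stop 2-stop 3-Hub: 29+27+21+28 = 105
Hub-stop 1-stop 3-stop 2-Hub: 29+23+21+7 = 80
Hub-stop 2-stop 1-stop 3-Hub: 7+27+23+28 = 85
The minimum is 80.
One optimal route: Hub → stop 1 → stop 3 → stop 2 → Hub (or its reverse).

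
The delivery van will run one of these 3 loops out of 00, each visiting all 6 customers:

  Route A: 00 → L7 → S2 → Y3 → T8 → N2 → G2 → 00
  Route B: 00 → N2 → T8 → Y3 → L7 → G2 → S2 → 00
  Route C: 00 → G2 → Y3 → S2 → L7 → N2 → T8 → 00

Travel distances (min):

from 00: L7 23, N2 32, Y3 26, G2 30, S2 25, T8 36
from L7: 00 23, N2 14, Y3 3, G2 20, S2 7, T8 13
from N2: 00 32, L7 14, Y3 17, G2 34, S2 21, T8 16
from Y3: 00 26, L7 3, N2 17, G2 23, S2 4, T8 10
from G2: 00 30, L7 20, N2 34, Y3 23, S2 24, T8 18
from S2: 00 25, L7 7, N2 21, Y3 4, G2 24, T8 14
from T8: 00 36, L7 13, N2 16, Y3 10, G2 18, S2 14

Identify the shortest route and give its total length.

Shortest is Route A, total 124 min.

Route A: 23 + 7 + 4 + 10 + 16 + 34 + 30 = 124
Route B: 32 + 16 + 10 + 3 + 20 + 24 + 25 = 130
Route C: 30 + 23 + 4 + 7 + 14 + 16 + 36 = 130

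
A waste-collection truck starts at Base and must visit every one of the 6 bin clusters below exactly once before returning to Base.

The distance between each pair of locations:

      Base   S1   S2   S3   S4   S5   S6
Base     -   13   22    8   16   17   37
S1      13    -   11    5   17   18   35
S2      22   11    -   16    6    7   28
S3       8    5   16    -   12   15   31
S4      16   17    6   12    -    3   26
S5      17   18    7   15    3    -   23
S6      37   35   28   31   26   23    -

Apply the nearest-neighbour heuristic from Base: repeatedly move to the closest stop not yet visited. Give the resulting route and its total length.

From Base: distances to unvisited — S3=8, S1=13, S4=16, S5=17, S2=22, S6=37. Nearest is S3 (8).
From S3: distances to unvisited — S1=5, S4=12, S5=15, S2=16, S6=31. Nearest is S1 (5).
From S1: distances to unvisited — S2=11, S4=17, S5=18, S6=35. Nearest is S2 (11).
From S2: distances to unvisited — S4=6, S5=7, S6=28. Nearest is S4 (6).
From S4: distances to unvisited — S5=3, S6=26. Nearest is S5 (3).
From S5: distances to unvisited — S6=23. Nearest is S6 (23).
Return S6→Base: 37.
Total = 8 + 5 + 11 + 6 + 3 + 23 + 37 = 93.

Nearest-neighbour total = 93; route Base → S3 → S1 → S2 → S4 → S5 → S6 → Base.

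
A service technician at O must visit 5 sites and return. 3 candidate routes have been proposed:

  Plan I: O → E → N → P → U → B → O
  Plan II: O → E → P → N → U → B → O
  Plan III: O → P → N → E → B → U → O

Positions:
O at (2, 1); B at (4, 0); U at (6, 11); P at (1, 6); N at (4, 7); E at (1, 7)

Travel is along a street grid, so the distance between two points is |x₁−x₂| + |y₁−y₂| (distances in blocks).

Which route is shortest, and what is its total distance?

Plan I: 7 + 3 + 4 + 10 + 13 + 3 = 40
Plan II: 7 + 1 + 4 + 6 + 13 + 3 = 34
Plan III: 6 + 4 + 3 + 10 + 13 + 14 = 50

Shortest is Plan II, total 34 blocks.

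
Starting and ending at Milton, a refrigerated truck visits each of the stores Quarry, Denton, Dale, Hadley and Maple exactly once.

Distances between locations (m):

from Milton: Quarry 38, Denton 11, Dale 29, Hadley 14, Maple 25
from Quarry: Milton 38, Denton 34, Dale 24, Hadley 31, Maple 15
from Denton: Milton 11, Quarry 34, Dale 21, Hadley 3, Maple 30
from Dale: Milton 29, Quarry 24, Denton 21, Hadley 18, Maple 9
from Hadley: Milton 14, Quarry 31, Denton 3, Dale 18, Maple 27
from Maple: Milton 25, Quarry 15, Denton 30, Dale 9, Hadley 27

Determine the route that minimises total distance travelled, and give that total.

Milton → Quarry → Denton → Dale → Hadley → Maple → Milton: 38+34+21+18+27+25 = 163
Milton → Quarry → Denton → Dale → Maple → Hadley → Milton: 38+34+21+9+27+14 = 143
Milton → Quarry → Denton → Hadley → Dale → Maple → Milton: 38+34+3+18+9+25 = 127
Milton → Quarry → Denton → Hadley → Maple → Dale → Milton: 38+34+3+27+9+29 = 140
Milton → Quarry → Denton → Maple → Dale → Hadley → Milton: 38+34+30+9+18+14 = 143
Milton → Quarry → Denton → Maple → Hadley → Dale → Milton: 38+34+30+27+18+29 = 176
Milton → Quarry → Dale → Denton → Hadley → Maple → Milton: 38+24+21+3+27+25 = 138
Milton → Quarry → Dale → Denton → Maple → Hadley → Milton: 38+24+21+30+27+14 = 154
Milton → Quarry → Dale → Hadley → Denton → Maple → Milton: 38+24+18+3+30+25 = 138
Milton → Quarry → Dale → Hadley → Maple → Denton → Milton: 38+24+18+27+30+11 = 148
Milton → Quarry → Dale → Maple → Denton → Hadley → Milton: 38+24+9+30+3+14 = 118
Milton → Quarry → Dale → Maple → Hadley → Denton → Milton: 38+24+9+27+3+11 = 112
Milton → Quarry → Hadley → Denton → Dale → Maple → Milton: 38+31+3+21+9+25 = 127
Milton → Quarry → Hadley → Denton → Maple → Dale → Milton: 38+31+3+30+9+29 = 140
… (46 more)
Milton → Quarry → Maple → Dale → Hadley → Denton → Milton: 38+15+9+18+3+11 = 94  ← best
The minimum is 94.
One optimal route: Milton → Quarry → Maple → Dale → Hadley → Denton → Milton (or its reverse).

Shortest round trip = 94 m.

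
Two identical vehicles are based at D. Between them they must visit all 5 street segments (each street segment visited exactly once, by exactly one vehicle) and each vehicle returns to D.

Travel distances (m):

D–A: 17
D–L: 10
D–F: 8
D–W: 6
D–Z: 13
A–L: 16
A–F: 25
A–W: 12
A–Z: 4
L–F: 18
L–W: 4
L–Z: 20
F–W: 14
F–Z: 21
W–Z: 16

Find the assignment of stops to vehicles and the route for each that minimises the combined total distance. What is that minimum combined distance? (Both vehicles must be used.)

Minimum combined distance: 59 m.

Try each way of splitting the stops between the two vehicles (each non-empty) and, for each split, find the best tour for each vehicle:
  {A} + {L, F, W, Z}: 34 + 59 = 93
  {L} + {A, F, W, Z}: 20 + 51 = 71
  {A, L} + {F, W, Z}: 43 + 51 = 94
  {F} + {A, L, W, Z}: 16 + 43 = 59
  {A, F} + {L, W, Z}: 50 + 43 = 93
  {L, F} + {A, W, Z}: 36 + 35 = 71
  … (15 splits in total)
Best: vehicle 1 D → F → D = 16; vehicle 2 D → L → W → A → Z → D = 43; combined 59.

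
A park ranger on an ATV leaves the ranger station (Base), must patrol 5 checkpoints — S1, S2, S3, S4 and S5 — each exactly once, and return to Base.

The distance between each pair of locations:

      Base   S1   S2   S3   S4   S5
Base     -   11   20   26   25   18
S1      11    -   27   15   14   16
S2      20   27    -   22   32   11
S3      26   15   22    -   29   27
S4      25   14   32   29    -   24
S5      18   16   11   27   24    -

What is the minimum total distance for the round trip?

Shortest round trip = 105.

There are 60 distinct closed tours to check (reversals are equivalent).
Base→S1→S2→S3→S4→S5→Base: 11+27+22+29+24+18 = 131
Base→S1→S2→S3→S5→S4→Base: 11+27+22+27+24+25 = 136
Base→S1→S2→S4→S3→S5→Base: 11+27+32+29+27+18 = 144
Base→S1→S2→S4→S5→S3→Base: 11+27+32+24+27+26 = 147
Base→S1→S2→S5→S3→S4→Base: 11+27+11+27+29+25 = 130
Base→S1→S2→S5→S4→S3→Base: 11+27+11+24+29+26 = 128
Base→S1→S3→S2→S4→S5→Base: 11+15+22+32+24+18 = 122
Base→S1→S3→S2→S5→S4→Base: 11+15+22+11+24+25 = 108
Base→S1→S3→S4→S2→S5→Base: 11+15+29+32+11+18 = 116
Base→S1→S3→S4→S5→S2→Base: 11+15+29+24+11+20 = 110
Base→S1→S3→S5→S2→S4→Base: 11+15+27+11+32+25 = 121
Base→S1→S3→S5→S4→S2→Base: 11+15+27+24+32+20 = 129
Base→S1→S4→S2→S3→S5→Base: 11+14+32+22+27+18 = 124
Base→S1→S4→S2→S5→S3→Base: 11+14+32+11+27+26 = 121
… (46 more)
Base→S1→S4→S3→S2→S5→Base: 11+14+29+22+11+18 = 105  ← best
The minimum is 105.
One optimal route: Base → S1 → S4 → S3 → S2 → S5 → Base (or its reverse).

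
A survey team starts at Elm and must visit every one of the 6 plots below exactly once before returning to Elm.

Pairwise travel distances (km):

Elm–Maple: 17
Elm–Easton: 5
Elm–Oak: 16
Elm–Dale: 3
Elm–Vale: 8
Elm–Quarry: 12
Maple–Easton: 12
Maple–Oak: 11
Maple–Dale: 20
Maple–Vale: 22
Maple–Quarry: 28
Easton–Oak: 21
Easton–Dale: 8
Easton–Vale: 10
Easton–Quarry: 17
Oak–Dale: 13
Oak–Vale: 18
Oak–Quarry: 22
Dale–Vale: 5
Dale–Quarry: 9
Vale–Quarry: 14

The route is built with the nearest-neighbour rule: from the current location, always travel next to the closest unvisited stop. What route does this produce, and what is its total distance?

Nearest-neighbour total = 75 km; route Elm → Dale → Vale → Easton → Maple → Oak → Quarry → Elm.

From Elm: distances to unvisited — Dale=3, Easton=5, Vale=8, Quarry=12, Oak=16, Maple=17. Nearest is Dale (3).
From Dale: distances to unvisited — Vale=5, Easton=8, Quarry=9, Oak=13, Maple=20. Nearest is Vale (5).
From Vale: distances to unvisited — Easton=10, Quarry=14, Oak=18, Maple=22. Nearest is Easton (10).
From Easton: distances to unvisited — Maple=12, Quarry=17, Oak=21. Nearest is Maple (12).
From Maple: distances to unvisited — Oak=11, Quarry=28. Nearest is Oak (11).
From Oak: distances to unvisited — Quarry=22. Nearest is Quarry (22).
Return Quarry→Elm: 12.
Total = 3 + 5 + 10 + 12 + 11 + 22 + 12 = 75.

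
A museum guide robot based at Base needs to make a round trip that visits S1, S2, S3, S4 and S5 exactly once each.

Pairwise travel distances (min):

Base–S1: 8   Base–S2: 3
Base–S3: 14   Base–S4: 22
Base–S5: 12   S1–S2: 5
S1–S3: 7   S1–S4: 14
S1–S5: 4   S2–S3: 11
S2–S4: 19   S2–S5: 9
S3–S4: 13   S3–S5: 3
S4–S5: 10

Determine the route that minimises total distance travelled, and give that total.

Minimum total distance: 49 min.

There are 60 distinct closed tours to check (reversals are equivalent).
Base-S1-S2-S3-S4-S5-Base: 8+5+11+13+10+12 = 59
Base-S1-S2-S3-S5-S4-Base: 8+5+11+3+10+22 = 59
Base-S1-S2-S4-S3-S5-Base: 8+5+19+13+3+12 = 60
Base-S1-S2-S4-S5-S3-Base: 8+5+19+10+3+14 = 59
Base-S1-S2-S5-S3-S4-Base: 8+5+9+3+13+22 = 60
Base-S1-S2-S5-S4-S3-Base: 8+5+9+10+13+14 = 59
Base-S1-S3-S2-S4-S5-Base: 8+7+11+19+10+12 = 67
Base-S1-S3-S2-S5-S4-Base: 8+7+11+9+10+22 = 67
Base-S1-S3-S4-S2-S5-Base: 8+7+13+19+9+12 = 68
Base-S1-S3-S4-S5-S2-Base: 8+7+13+10+9+3 = 50
Base-S1-S3-S5-S2-S4-Base: 8+7+3+9+19+22 = 68
Base-S1-S3-S5-S4-S2-Base: 8+7+3+10+19+3 = 50
Base-S1-S4-S2-S3-S5-Base: 8+14+19+11+3+12 = 67
Base-S1-S4-S2-S5-S3-Base: 8+14+19+9+3+14 = 67
… (46 more)
Base-S1-S4-S5-S3-S2-Base: 8+14+10+3+11+3 = 49  ← best
The minimum is 49.
One optimal route: Base → S1 → S4 → S5 → S3 → S2 → Base (or its reverse).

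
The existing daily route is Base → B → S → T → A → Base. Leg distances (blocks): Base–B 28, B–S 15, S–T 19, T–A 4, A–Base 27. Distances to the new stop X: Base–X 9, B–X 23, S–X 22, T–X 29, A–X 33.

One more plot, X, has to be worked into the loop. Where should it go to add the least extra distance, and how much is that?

Insertion cost between consecutive stops i–j is d(i,X) + d(X,j) − d(i,j):
  between Base and B: 9 + 23 − 28 = 4
  between B and S: 23 + 22 − 15 = 30
  between S and T: 22 + 29 − 19 = 32
  between T and A: 29 + 33 − 4 = 58
  between A and Base: 33 + 9 − 27 = 15
Cheapest insertion is between Base and B, adding 4.
New total = 93 + 4 = 97.

Adding 4 blocks by placing X on the Base–B leg.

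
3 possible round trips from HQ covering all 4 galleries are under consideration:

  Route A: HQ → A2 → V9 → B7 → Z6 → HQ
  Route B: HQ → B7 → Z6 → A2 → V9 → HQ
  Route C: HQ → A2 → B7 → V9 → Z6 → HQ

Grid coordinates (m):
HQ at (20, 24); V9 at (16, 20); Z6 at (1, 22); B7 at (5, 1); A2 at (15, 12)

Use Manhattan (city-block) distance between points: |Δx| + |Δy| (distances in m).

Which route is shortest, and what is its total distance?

Route A: 17 + 9 + 30 + 25 + 21 = 102
Route B: 38 + 25 + 24 + 9 + 8 = 104
Route C: 17 + 21 + 30 + 17 + 21 = 106

102 m — Route A is the shortest.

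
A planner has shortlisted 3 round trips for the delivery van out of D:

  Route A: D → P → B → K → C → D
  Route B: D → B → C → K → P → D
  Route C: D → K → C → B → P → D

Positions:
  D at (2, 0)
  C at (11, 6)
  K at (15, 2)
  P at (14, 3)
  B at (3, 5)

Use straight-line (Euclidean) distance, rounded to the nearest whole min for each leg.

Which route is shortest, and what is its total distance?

Route A: 12 + 11 + 12 + 6 + 11 = 52
Route B: 5 + 8 + 6 + 1 + 12 = 32
Route C: 13 + 6 + 8 + 11 + 12 = 50

Shortest is Route B, total 32 min.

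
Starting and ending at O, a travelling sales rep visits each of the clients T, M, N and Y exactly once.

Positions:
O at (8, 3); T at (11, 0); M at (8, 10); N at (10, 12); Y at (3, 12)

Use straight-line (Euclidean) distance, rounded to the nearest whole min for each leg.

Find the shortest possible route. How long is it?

There are 12 distinct closed tours to check (reversals are equivalent).
O - T - M - N - Y - O: 4+10+3+7+10 = 34
O - T - M - Y - N - O: 4+10+5+7+9 = 35
O - T - N - M - Y - O: 4+12+3+5+10 = 34
O - T - N - Y - M - O: 4+12+7+5+7 = 35
O - T - Y - M - N - O: 4+14+5+3+9 = 35
O - T - Y - N - M - O: 4+14+7+3+7 = 35
O - M - T - N - Y - O: 7+10+12+7+10 = 46
O - M - T - Y - N - O: 7+10+14+7+9 = 47
O - M - N - T - Y - O: 7+3+12+14+10 = 46
O - M - Y - T - N - O: 7+5+14+12+9 = 47
O - N - T - M - Y - O: 9+12+10+5+10 = 46
O - N - M - T - Y - O: 9+3+10+14+10 = 46
The minimum is 34.
One optimal route: O → T → M → N → Y → O (or its reverse).

Shortest round trip = 34 min.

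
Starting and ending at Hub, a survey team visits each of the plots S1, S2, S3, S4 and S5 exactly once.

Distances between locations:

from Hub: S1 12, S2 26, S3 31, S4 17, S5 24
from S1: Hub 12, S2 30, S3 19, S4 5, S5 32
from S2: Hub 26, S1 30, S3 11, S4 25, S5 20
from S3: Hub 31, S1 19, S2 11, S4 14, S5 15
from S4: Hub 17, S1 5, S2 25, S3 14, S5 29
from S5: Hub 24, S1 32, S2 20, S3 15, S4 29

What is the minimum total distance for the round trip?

Shortest round trip = 86.

There are 60 distinct closed tours to check (reversals are equivalent).
Hub→S1→S2→S3→S4→S5→Hub: 12+30+11+14+29+24 = 120
Hub→S1→S2→S3→S5→S4→Hub: 12+30+11+15+29+17 = 114
Hub→S1→S2→S4→S3→S5→Hub: 12+30+25+14+15+24 = 120
Hub→S1→S2→S4→S5→S3→Hub: 12+30+25+29+15+31 = 142
Hub→S1→S2→S5→S3→S4→Hub: 12+30+20+15+14+17 = 108
Hub→S1→S2→S5→S4→S3→Hub: 12+30+20+29+14+31 = 136
Hub→S1→S3→S2→S4→S5→Hub: 12+19+11+25+29+24 = 120
Hub→S1→S3→S2→S5→S4→Hub: 12+19+11+20+29+17 = 108
Hub→S1→S3→S4→S2→S5→Hub: 12+19+14+25+20+24 = 114
Hub→S1→S3→S4→S5→S2→Hub: 12+19+14+29+20+26 = 120
Hub→S1→S3→S5→S2→S4→Hub: 12+19+15+20+25+17 = 108
Hub→S1→S3→S5→S4→S2→Hub: 12+19+15+29+25+26 = 126
Hub→S1→S4→S2→S3→S5→Hub: 12+5+25+11+15+24 = 92
Hub→S1→S4→S2→S5→S3→Hub: 12+5+25+20+15+31 = 108
… (46 more)
Hub→S1→S4→S3→S2→S5→Hub: 12+5+14+11+20+24 = 86  ← best
The minimum is 86.
One optimal route: Hub → S1 → S4 → S3 → S2 → S5 → Hub (or its reverse).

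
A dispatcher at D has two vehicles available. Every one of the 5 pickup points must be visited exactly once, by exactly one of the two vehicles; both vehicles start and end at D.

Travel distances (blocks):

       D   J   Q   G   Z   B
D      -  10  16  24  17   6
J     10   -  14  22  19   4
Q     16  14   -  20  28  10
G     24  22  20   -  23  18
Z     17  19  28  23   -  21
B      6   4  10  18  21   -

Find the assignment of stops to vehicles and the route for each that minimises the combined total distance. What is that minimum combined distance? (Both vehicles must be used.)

Try each way of splitting the stops between the two vehicles (each non-empty) and, for each split, find the best tour for each vehicle:
  {J} + {Q, G, Z, B}: 20 + 76 = 96
  {Q} + {J, G, Z, B}: 32 + 72 = 104
  {J, Q} + {G, Z, B}: 40 + 64 = 104
  {G} + {J, Q, Z, B}: 48 + 66 = 114
  {J, G} + {Q, Z, B}: 56 + 61 = 117
  {Q, G} + {J, Z, B}: 60 + 46 = 106
  … (15 splits in total)
Best: vehicle 1 D → J → D = 20; vehicle 2 D → Z → G → Q → B → D = 76; combined 96.

Minimum combined distance: 96 blocks.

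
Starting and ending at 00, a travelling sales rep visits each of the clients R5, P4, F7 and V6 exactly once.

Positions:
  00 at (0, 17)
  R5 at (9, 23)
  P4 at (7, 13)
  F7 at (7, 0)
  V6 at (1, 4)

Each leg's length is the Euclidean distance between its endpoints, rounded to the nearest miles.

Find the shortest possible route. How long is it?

Minimum total distance: 54 miles.

With 4 stops there are 4!/2 = 12 distinct round trips (a route and its reverse cost the same).
00 - R5 - P4 - F7 - V6 - 00: 11+10+13+7+13 = 54
00 - R5 - P4 - V6 - F7 - 00: 11+10+11+7+18 = 57
00 - R5 - F7 - P4 - V6 - 00: 11+23+13+11+13 = 71
00 - R5 - F7 - V6 - P4 - 00: 11+23+7+11+8 = 60
00 - R5 - V6 - P4 - F7 - 00: 11+21+11+13+18 = 74
00 - R5 - V6 - F7 - P4 - 00: 11+21+7+13+8 = 60
00 - P4 - R5 - F7 - V6 - 00: 8+10+23+7+13 = 61
00 - P4 - R5 - V6 - F7 - 00: 8+10+21+7+18 = 64
00 - P4 - F7 - R5 - V6 - 00: 8+13+23+21+13 = 78
00 - P4 - V6 - R5 - F7 - 00: 8+11+21+23+18 = 81
00 - F7 - R5 - P4 - V6 - 00: 18+23+10+11+13 = 75
00 - F7 - P4 - R5 - V6 - 00: 18+13+10+21+13 = 75
The minimum is 54.
One optimal route: 00 → R5 → P4 → F7 → V6 → 00 (or its reverse).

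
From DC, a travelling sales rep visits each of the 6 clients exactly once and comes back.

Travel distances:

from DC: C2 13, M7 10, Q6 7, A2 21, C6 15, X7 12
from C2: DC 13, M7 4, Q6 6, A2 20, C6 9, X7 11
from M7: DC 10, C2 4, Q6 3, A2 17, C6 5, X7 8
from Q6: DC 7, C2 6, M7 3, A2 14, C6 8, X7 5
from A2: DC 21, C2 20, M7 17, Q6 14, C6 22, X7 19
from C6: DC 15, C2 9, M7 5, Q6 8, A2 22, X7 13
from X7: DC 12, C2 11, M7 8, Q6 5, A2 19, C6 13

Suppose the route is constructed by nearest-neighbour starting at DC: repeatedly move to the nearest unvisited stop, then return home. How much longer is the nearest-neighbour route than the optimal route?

The nearest-neighbour route is 1 longer than optimal.

From DC: Q6=7, M7=10, X7=12, C2=13, C6=15, A2=21 → choose Q6 (7).
From Q6: M7=3, X7=5, C2=6, C6=8, A2=14 → choose M7 (3).
From M7: C2=4, C6=5, X7=8, A2=17 → choose C2 (4).
From C2: C6=9, X7=11, A2=20 → choose C6 (9).
From C6: X7=13, A2=22 → choose X7 (13).
From X7: A2=19 → choose A2 (19).
NN route DC → Q6 → M7 → C2 → C6 → X7 → A2 → DC costs 76.
Optimal: DC → C2 → M7 → C6 → Q6 → A2 → X7 → DC costs 75 (by enumerating all 360 distinct tours).
Excess = 76 − 75 = 1.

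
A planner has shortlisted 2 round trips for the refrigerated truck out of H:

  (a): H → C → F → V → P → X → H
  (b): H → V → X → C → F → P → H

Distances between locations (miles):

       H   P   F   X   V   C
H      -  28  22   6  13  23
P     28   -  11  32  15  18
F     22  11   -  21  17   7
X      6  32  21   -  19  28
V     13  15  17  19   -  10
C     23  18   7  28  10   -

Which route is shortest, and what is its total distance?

(a): 23 + 7 + 17 + 15 + 32 + 6 = 100
(b): 13 + 19 + 28 + 7 + 11 + 28 = 106

Shortest is (a), total 100 miles.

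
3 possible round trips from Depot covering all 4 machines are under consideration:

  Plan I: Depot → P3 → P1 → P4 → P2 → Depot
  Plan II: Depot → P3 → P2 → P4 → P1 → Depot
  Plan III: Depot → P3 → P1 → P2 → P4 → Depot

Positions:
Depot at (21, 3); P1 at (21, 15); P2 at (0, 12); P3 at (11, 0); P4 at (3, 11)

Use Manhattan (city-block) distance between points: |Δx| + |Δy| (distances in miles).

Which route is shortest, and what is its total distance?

Plan I: 13 + 25 + 22 + 4 + 30 = 94
Plan II: 13 + 23 + 4 + 22 + 12 = 74
Plan III: 13 + 25 + 24 + 4 + 26 = 92

Shortest is Plan II, total 74 miles.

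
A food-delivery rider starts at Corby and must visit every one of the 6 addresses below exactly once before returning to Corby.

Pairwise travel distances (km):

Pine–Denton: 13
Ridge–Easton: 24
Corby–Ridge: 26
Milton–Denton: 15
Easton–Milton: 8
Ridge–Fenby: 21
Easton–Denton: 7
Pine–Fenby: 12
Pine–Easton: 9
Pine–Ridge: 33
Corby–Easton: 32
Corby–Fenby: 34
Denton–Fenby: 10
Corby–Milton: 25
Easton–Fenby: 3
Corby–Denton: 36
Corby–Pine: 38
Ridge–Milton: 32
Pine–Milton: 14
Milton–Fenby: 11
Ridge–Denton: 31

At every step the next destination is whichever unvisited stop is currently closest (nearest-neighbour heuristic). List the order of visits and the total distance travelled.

Total distance 118 km via the nearest-neighbour route Corby → Milton → Easton → Fenby → Denton → Pine → Ridge → Corby.

Corby → [Milton:25 / Ridge:26 / Easton:32 / Fenby:34 / Denton:36 / Pine:38] → Milton (25)
Milton → [Easton:8 / Fenby:11 / Pine:14 / Denton:15 / Ridge:32] → Easton (8)
Easton → [Fenby:3 / Denton:7 / Pine:9 / Ridge:24] → Fenby (3)
Fenby → [Denton:10 / Pine:12 / Ridge:21] → Denton (10)
Denton → [Pine:13 / Ridge:31] → Pine (13)
Pine → [Ridge:33] → Ridge (33)
Return Ridge→Corby: 26.
Total = 25 + 8 + 3 + 10 + 13 + 33 + 26 = 118.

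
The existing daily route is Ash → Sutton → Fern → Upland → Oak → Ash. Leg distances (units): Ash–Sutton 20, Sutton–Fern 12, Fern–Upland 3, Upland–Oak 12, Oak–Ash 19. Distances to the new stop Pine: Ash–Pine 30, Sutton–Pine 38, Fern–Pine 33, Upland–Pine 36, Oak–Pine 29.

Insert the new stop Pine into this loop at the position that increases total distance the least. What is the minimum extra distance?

Insertion cost between consecutive stops i–j is d(i,Pine) + d(Pine,j) − d(i,j):
  between Ash and Sutton: 30 + 38 − 20 = 48
  between Sutton and Fern: 38 + 33 − 12 = 59
  between Fern and Upland: 33 + 36 − 3 = 66
  between Upland and Oak: 36 + 29 − 12 = 53
  between Oak and Ash: 29 + 30 − 19 = 40
Cheapest insertion is between Oak and Ash, adding 40.
New total = 66 + 40 = 106.

+40 — insert Pine between Oak and Ash.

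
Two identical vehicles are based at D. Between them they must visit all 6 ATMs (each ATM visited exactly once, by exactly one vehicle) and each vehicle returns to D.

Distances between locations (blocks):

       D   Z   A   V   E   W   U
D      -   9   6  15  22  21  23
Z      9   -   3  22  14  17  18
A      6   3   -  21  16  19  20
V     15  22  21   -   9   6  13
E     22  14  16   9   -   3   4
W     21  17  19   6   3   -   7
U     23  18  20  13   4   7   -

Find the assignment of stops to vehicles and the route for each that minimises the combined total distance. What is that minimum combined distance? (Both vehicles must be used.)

There are 2^5 − 1 = 31 ways to divide the 6 stops into two non-empty groups. For each, the best each vehicle can do is its own shortest tour through its group:
  {Z} + {A, V, E, W, U}: 18 + 54 = 72
  {A} + {Z, V, E, W, U}: 12 + 55 = 67
  {Z, A} + {V, E, W, U}: 18 + 51 = 69
  {V} + {Z, A, E, W, U}: 30 + 55 = 85
  {Z, V} + {A, E, W, U}: 46 + 54 = 100
  {A, V} + {Z, E, W, U}: 42 + 55 = 97
  … (31 splits in total)
Best: vehicle 1 D → A → D = 12; vehicle 2 D → Z → E → U → W → V → D = 55; combined 67.

Minimum combined distance: 67 blocks.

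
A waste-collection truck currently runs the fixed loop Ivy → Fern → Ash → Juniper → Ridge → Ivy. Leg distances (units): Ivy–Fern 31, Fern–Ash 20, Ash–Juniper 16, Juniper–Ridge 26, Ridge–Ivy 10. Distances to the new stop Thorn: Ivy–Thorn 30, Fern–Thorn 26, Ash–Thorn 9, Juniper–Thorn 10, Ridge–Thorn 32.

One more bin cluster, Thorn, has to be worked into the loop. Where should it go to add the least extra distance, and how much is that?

+3 — insert Thorn between Ash and Juniper.

Insertion cost between consecutive stops i–j is d(i,Thorn) + d(Thorn,j) − d(i,j):
  between Ivy and Fern: 30 + 26 − 31 = 25
  between Fern and Ash: 26 + 9 − 20 = 15
  between Ash and Juniper: 9 + 10 − 16 = 3
  between Juniper and Ridge: 10 + 32 − 26 = 16
  between Ridge and Ivy: 32 + 30 − 10 = 52
Cheapest insertion is between Ash and Juniper, adding 3.
New total = 103 + 3 = 106.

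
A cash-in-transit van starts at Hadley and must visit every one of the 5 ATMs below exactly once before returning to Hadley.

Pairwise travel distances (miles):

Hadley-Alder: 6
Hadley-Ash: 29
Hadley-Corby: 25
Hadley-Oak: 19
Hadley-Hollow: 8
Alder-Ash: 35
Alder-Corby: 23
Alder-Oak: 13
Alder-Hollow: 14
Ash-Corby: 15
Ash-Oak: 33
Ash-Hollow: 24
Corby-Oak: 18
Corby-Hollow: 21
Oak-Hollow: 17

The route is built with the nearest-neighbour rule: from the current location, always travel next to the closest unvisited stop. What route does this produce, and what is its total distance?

Total distance 101 miles via the nearest-neighbour route Hadley → Alder → Oak → Hollow → Corby → Ash → Hadley.

From Hadley: distances to unvisited — Alder=6, Hollow=8, Oak=19, Corby=25, Ash=29. Nearest is Alder (6).
From Alder: distances to unvisited — Oak=13, Hollow=14, Corby=23, Ash=35. Nearest is Oak (13).
From Oak: distances to unvisited — Hollow=17, Corby=18, Ash=33. Nearest is Hollow (17).
From Hollow: distances to unvisited — Corby=21, Ash=24. Nearest is Corby (21).
From Corby: distances to unvisited — Ash=15. Nearest is Ash (15).
Return Ash→Hadley: 29.
Total = 6 + 13 + 17 + 21 + 15 + 29 = 101.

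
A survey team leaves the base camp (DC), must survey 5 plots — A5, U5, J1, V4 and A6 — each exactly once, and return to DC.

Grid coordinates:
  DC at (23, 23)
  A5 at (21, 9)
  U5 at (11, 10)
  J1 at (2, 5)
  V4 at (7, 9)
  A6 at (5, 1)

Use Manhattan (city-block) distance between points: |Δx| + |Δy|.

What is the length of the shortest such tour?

There are 60 distinct closed tours to check (reversals are equivalent).
DC-A5-U5-J1-V4-A6-DC: 16+11+14+9+10+40 = 100
DC-A5-U5-J1-A6-V4-DC: 16+11+14+7+10+30 = 88
DC-A5-U5-V4-J1-A6-DC: 16+11+5+9+7+40 = 88
DC-A5-U5-V4-A6-J1-DC: 16+11+5+10+7+39 = 88
DC-A5-U5-A6-J1-V4-DC: 16+11+15+7+9+30 = 88
DC-A5-U5-A6-V4-J1-DC: 16+11+15+10+9+39 = 100
DC-A5-J1-U5-V4-A6-DC: 16+23+14+5+10+40 = 108
DC-A5-J1-U5-A6-V4-DC: 16+23+14+15+10+30 = 108
DC-A5-J1-V4-U5-A6-DC: 16+23+9+5+15+40 = 108
DC-A5-J1-V4-A6-U5-DC: 16+23+9+10+15+25 = 98
DC-A5-J1-A6-U5-V4-DC: 16+23+7+15+5+30 = 96
DC-A5-J1-A6-V4-U5-DC: 16+23+7+10+5+25 = 86
DC-A5-V4-U5-J1-A6-DC: 16+14+5+14+7+40 = 96
DC-A5-V4-U5-A6-J1-DC: 16+14+5+15+7+39 = 96
… (46 more)
The minimum is 86.
One optimal route: DC → A5 → J1 → A6 → V4 → U5 → DC (or its reverse).

Minimum total distance: 86.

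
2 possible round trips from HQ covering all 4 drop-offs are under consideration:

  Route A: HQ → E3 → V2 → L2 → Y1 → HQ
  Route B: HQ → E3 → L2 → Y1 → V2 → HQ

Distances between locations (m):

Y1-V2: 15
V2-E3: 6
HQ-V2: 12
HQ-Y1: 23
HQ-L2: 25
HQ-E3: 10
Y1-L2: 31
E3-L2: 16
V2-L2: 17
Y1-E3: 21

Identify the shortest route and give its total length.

Route A: 10 + 6 + 17 + 31 + 23 = 87
Route B: 10 + 16 + 31 + 15 + 12 = 84

Shortest is Route B, total 84 m.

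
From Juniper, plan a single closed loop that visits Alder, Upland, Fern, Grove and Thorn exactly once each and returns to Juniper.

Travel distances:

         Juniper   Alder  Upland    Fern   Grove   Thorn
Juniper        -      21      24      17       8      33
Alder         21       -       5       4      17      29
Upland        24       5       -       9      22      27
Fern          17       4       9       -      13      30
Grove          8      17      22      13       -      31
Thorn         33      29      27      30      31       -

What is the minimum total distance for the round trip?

Minimum total distance: 90.

There are 60 distinct closed tours to check (reversals are equivalent).
Juniper → Alder → Upland → Fern → Grove → Thorn → Juniper: 21+5+9+13+31+33 = 112
Juniper → Alder → Upland → Fern → Thorn → Grove → Juniper: 21+5+9+30+31+8 = 104
Juniper → Alder → Upland → Grove → Fern → Thorn → Juniper: 21+5+22+13+30+33 = 124
Juniper → Alder → Upland → Grove → Thorn → Fern → Juniper: 21+5+22+31+30+17 = 126
Juniper → Alder → Upland → Thorn → Fern → Grove → Juniper: 21+5+27+30+13+8 = 104
Juniper → Alder → Upland → Thorn → Grove → Fern → Juniper: 21+5+27+31+13+17 = 114
Juniper → Alder → Fern → Upland → Grove → Thorn → Juniper: 21+4+9+22+31+33 = 120
Juniper → Alder → Fern → Upland → Thorn → Grove → Juniper: 21+4+9+27+31+8 = 100
Juniper → Alder → Fern → Grove → Upland → Thorn → Juniper: 21+4+13+22+27+33 = 120
Juniper → Alder → Fern → Grove → Thorn → Upland → Juniper: 21+4+13+31+27+24 = 120
Juniper → Alder → Fern → Thorn → Upland → Grove → Juniper: 21+4+30+27+22+8 = 112
Juniper → Alder → Fern → Thorn → Grove → Upland → Juniper: 21+4+30+31+22+24 = 132
Juniper → Alder → Grove → Upland → Fern → Thorn → Juniper: 21+17+22+9+30+33 = 132
Juniper → Alder → Grove → Upland → Thorn → Fern → Juniper: 21+17+22+27+30+17 = 134
… (46 more)
Juniper → Grove → Fern → Alder → Upland → Thorn → Juniper: 8+13+4+5+27+33 = 90  ← best
The minimum is 90.
One optimal route: Juniper → Grove → Fern → Alder → Upland → Thorn → Juniper (or its reverse).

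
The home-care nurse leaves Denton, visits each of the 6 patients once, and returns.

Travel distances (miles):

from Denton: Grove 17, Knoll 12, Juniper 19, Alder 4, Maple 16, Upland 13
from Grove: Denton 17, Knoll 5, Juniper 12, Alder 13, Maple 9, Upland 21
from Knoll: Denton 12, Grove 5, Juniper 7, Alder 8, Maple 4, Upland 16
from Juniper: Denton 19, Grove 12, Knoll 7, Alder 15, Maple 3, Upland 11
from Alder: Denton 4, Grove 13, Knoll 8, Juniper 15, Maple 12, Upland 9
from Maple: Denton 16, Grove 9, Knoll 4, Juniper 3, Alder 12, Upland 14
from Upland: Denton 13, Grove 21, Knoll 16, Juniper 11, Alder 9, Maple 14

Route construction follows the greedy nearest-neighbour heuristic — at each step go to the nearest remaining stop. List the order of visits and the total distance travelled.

From Denton: distances to unvisited — Alder=4, Knoll=12, Upland=13, Maple=16, Grove=17, Juniper=19. Nearest is Alder (4).
From Alder: distances to unvisited — Knoll=8, Upland=9, Maple=12, Grove=13, Juniper=15. Nearest is Knoll (8).
From Knoll: distances to unvisited — Maple=4, Grove=5, Juniper=7, Upland=16. Nearest is Maple (4).
From Maple: distances to unvisited — Juniper=3, Grove=9, Upland=14. Nearest is Juniper (3).
From Juniper: distances to unvisited — Upland=11, Grove=12. Nearest is Upland (11).
From Upland: distances to unvisited — Grove=21. Nearest is Grove (21).
Return Grove→Denton: 17.
Total = 4 + 8 + 4 + 3 + 11 + 21 + 17 = 68.

Nearest-neighbour total = 68 miles; route Denton → Alder → Knoll → Maple → Juniper → Upland → Grove → Denton.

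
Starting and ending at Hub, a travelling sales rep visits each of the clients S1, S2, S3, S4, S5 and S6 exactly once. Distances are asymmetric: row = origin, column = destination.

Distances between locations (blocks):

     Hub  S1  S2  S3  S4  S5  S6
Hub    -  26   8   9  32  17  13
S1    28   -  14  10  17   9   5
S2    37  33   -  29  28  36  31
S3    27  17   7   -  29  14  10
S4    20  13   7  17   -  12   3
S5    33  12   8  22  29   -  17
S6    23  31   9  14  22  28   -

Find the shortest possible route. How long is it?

96 blocks — the shortest possible round trip.

Hub → S1 → S2 → S3 → S4 → S5 → S6 → Hub: 26+14+29+29+12+17+23 = 150
Hub → S1 → S2 → S3 → S4 → S6 → S5 → Hub: 26+14+29+29+3+28+33 = 162
Hub → S1 → S2 → S3 → S5 → S4 → S6 → Hub: 26+14+29+14+29+3+23 = 138
Hub → S1 → S2 → S3 → S5 → S6 → S4 → Hub: 26+14+29+14+17+22+20 = 142
Hub → S1 → S2 → S3 → S6 → S4 → S5 → Hub: 26+14+29+10+22+12+33 = 146
Hub → S1 → S2 → S3 → S6 → S5 → S4 → Hub: 26+14+29+10+28+29+20 = 156
Hub → S1 → S2 → S4 → S3 → S5 → S6 → Hub: 26+14+28+17+14+17+23 = 139
Hub → S1 → S2 → S4 → S3 → S6 → S5 → Hub: 26+14+28+17+10+28+33 = 156
… (712 more)
Hub → S3 → S2 → S4 → S5 → S1 → S6 → Hub: 9+7+28+12+12+5+23 = 96  ← best
The minimum is 96.
One optimal route: Hub → S3 → S2 → S4 → S5 → S1 → S6 → Hub.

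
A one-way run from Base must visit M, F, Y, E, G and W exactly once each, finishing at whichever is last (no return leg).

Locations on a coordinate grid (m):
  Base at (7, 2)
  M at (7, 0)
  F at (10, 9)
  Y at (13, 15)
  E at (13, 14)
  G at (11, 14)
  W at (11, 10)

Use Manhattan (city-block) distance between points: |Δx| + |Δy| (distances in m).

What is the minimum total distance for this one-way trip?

There are 6! = 720 possible orderings.
Base → M → F → Y → E → G → W: 2+12+9+1+2+4 = 30
Base → M → F → Y → E → W → G: 2+12+9+1+6+4 = 34
Base → M → F → Y → G → E → W: 2+12+9+3+2+6 = 34
Base → M → F → Y → G → W → E: 2+12+9+3+4+6 = 36
Base → M → F → Y → W → E → G: 2+12+9+7+6+2 = 38
Base → M → F → Y → W → G → E: 2+12+9+7+4+2 = 36
Base → M → F → E → Y → G → W: 2+12+8+1+3+4 = 30
Base → M → F → E → Y → W → G: 2+12+8+1+7+4 = 34
… (712 more)
Base → M → F → W → G → E → Y: 2+12+2+4+2+1 = 23  ← best
The minimum is 23.
One shortest path: Base → M → F → W → G → E → Y.

23 m — the minimum one-way total.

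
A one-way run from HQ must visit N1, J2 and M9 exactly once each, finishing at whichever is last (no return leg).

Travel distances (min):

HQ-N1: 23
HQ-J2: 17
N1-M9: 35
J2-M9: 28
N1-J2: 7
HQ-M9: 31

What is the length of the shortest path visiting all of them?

There are 3! = 6 possible orderings.
HQ → N1 → J2 → M9: 23+7+28 = 58
HQ → N1 → M9 → J2: 23+35+28 = 86
HQ → J2 → N1 → M9: 17+7+35 = 59
HQ → J2 → M9 → N1: 17+28+35 = 80
HQ → M9 → N1 → J2: 31+35+7 = 73
HQ → M9 → J2 → N1: 31+28+7 = 66
The minimum is 58.
One shortest path: HQ → N1 → J2 → M9.

Minimum one-way distance = 58 min.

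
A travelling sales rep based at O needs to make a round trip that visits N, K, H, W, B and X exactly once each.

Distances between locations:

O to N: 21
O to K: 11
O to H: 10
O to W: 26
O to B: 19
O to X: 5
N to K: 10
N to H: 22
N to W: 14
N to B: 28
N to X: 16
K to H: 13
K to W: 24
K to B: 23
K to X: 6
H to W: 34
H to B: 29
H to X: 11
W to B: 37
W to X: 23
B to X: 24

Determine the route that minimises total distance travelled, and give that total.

Shortest round trip = 107.

O - N - K - H - W - B - X - O: 21+10+13+34+37+24+5 = 144
O - N - K - H - W - X - B - O: 21+10+13+34+23+24+19 = 144
O - N - K - H - B - W - X - O: 21+10+13+29+37+23+5 = 138
O - N - K - H - B - X - W - O: 21+10+13+29+24+23+26 = 146
O - N - K - H - X - W - B - O: 21+10+13+11+23+37+19 = 134
O - N - K - H - X - B - W - O: 21+10+13+11+24+37+26 = 142
O - N - K - W - H - B - X - O: 21+10+24+34+29+24+5 = 147
O - N - K - W - H - X - B - O: 21+10+24+34+11+24+19 = 143
… (352 more)
O - H - X - K - N - W - B - O: 10+11+6+10+14+37+19 = 107  ← best
The minimum is 107.
One optimal route: O → H → X → K → N → W → B → O (or its reverse).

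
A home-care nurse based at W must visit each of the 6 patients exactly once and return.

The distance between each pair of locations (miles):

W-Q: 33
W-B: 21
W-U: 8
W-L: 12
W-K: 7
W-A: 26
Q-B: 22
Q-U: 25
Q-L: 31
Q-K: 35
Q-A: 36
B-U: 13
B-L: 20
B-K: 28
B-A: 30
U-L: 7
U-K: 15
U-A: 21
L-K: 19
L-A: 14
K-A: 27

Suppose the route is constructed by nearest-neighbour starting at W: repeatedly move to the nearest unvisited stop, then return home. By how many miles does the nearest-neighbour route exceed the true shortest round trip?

Excess over optimum: 9 miles.

W: K=7, U=8, L=12, B=21, A=26, Q=33 ⇒ K
K: U=15, L=19, A=27, B=28, Q=35 ⇒ U
U: L=7, B=13, A=21, Q=25 ⇒ L
L: A=14, B=20, Q=31 ⇒ A
A: B=30, Q=36 ⇒ B
B: Q=22 ⇒ Q
NN route W → K → U → L → A → B → Q → W costs 128.
Optimal: W → U → B → Q → A → L → K → W costs 119 (by enumerating all 360 distinct tours).
Excess = 128 − 119 = 9.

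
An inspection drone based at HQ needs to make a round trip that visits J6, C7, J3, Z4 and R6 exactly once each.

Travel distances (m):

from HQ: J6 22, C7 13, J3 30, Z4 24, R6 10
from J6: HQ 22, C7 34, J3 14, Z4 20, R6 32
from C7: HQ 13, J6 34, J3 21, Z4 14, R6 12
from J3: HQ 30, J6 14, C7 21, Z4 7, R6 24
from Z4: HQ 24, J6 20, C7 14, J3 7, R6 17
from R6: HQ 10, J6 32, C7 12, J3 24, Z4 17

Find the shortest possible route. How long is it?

With 5 stops there are 5!/2 = 60 distinct round trips (a route and its reverse cost the same).
HQ→J6→C7→J3→Z4→R6→HQ: 22+34+21+7+17+10 = 111
HQ→J6→C7→J3→R6→Z4→HQ: 22+34+21+24+17+24 = 142
HQ→J6→C7→Z4→J3→R6→HQ: 22+34+14+7+24+10 = 111
HQ→J6→C7→Z4→R6→J3→HQ: 22+34+14+17+24+30 = 141
HQ→J6→C7→R6→J3→Z4→HQ: 22+34+12+24+7+24 = 123
HQ→J6→C7→R6→Z4→J3→HQ: 22+34+12+17+7+30 = 122
HQ→J6→J3→C7→Z4→R6→HQ: 22+14+21+14+17+10 = 98
HQ→J6→J3→C7→R6→Z4→HQ: 22+14+21+12+17+24 = 110
HQ→J6→J3→Z4→C7→R6→HQ: 22+14+7+14+12+10 = 79
HQ→J6→J3→Z4→R6→C7→HQ: 22+14+7+17+12+13 = 85
HQ→J6→J3→R6→C7→Z4→HQ: 22+14+24+12+14+24 = 110
HQ→J6→J3→R6→Z4→C7→HQ: 22+14+24+17+14+13 = 104
HQ→J6→Z4→C7→J3→R6→HQ: 22+20+14+21+24+10 = 111
HQ→J6→Z4→C7→R6→J3→HQ: 22+20+14+12+24+30 = 122
… (46 more)
The minimum is 79.
One optimal route: HQ → J6 → J3 → Z4 → C7 → R6 → HQ (or its reverse).

Shortest round trip = 79 m.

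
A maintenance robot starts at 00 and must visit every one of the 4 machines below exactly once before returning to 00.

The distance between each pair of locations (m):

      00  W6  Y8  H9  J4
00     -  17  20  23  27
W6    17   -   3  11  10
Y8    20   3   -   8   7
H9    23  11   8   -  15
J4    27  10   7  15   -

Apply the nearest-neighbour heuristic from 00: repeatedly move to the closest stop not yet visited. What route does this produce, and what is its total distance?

65 m along 00 → W6 → Y8 → J4 → H9 → 00.

At 00 the remaining stops are W6 17, Y8 20, H9 23, J4 27; go to W6.
At W6 the remaining stops are Y8 3, J4 10, H9 11; go to Y8.
At Y8 the remaining stops are J4 7, H9 8; go to J4.
At J4 the remaining stops are H9 15; go to H9.
Return H9→00: 23.
Total = 17 + 3 + 7 + 15 + 23 = 65.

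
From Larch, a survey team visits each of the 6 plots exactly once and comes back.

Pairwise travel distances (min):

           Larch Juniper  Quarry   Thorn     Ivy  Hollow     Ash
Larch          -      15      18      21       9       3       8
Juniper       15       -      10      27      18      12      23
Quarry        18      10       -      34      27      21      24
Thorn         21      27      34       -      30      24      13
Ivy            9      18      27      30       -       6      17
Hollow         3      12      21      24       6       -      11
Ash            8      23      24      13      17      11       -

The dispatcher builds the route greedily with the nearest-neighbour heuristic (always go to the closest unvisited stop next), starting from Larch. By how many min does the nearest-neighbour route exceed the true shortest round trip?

From Larch: Hollow=3, Ash=8, Ivy=9, Juniper=15, Quarry=18, Thorn=21 → choose Hollow (3).
From Hollow: Ivy=6, Ash=11, Juniper=12, Quarry=21, Thorn=24 → choose Ivy (6).
From Ivy: Ash=17, Juniper=18, Quarry=27, Thorn=30 → choose Ash (17).
From Ash: Thorn=13, Juniper=23, Quarry=24 → choose Thorn (13).
From Thorn: Juniper=27, Quarry=34 → choose Juniper (27).
From Juniper: Quarry=10 → choose Quarry (10).
NN route Larch → Hollow → Ivy → Ash → Thorn → Juniper → Quarry → Larch costs 94.
Optimal: Larch → Ivy → Hollow → Juniper → Quarry → Thorn → Ash → Larch costs 92 (by enumerating all 360 distinct tours).
Excess = 94 − 92 = 2.

2 min longer than the optimal tour.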